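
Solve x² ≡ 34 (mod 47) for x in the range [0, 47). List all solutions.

Since 47 ≡ 3 (mod 4), a square root of 34 is 34^((47+1)/4) = 34^12 mod 47.
Repeated squaring: 34^2≡28, 34^4≡32, 34^8≡37 (mod 47).
34^12 = 34^(8+4) ≡ 9 (mod 47).
Check: 9² = 81 ≡ 34 (mod 47). The two roots are 9 and 38.

9, 38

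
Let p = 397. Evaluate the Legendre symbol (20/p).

Euler's criterion: (20/397) ≡ 20^198 (mod 397).
20^2 ≡ 3 (mod 397)
20^4 ≡ 9 (mod 397)
20^8 ≡ 81 (mod 397)
20^16 ≡ 209 (mod 397)
20^32 ≡ 11 (mod 397)
20^64 ≡ 121 (mod 397)
20^128 ≡ 349 (mod 397)
20^198 = 20^(128+64+4+2) ≡ 396 (mod 397).
Result is 396 ≡ −1, so (20/397) = −1.

-1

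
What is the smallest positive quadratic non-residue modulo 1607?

5

(2/1607) = +1, so 2 is a residue.
(3/1607) = +1, so 3 is a residue.
(4/1607) = +1, so 4 is a residue.
(5/1607) = −1, so 5 is the smallest positive non-residue mod 1607.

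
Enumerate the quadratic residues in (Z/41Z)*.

1 2 4 5 8 9 10 16 18 20 21 23 25 31 32 33 36 37 39 40

Square k = 1,…,20 (k and 41−k give the same square):
1²=1, 2²=4, 3²=9, 4²=16, 5²=25, 6²=36, 7²≡8, 8²≡23, 9²≡40, 10²≡18, 11²≡39, 12²≡21, 13²≡5, 14²≡32, 15²≡20, 16²≡10, 17²≡2, 18²≡37, 19²≡33, 20²≡31 (mod 41).
So the quadratic residues mod 41 are {1, 2, 4, 5, 8, 9, 10, 16, 18, 20, 21, 23, 25, 31, 32, 33, 36, 37, 39, 40}.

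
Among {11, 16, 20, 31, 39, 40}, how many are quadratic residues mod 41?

5

(11/41) = -1 → non-residue.
(16/41) = +1 → QR.
(20/41) = +1 → QR.
(31/41) = +1 → QR.
(39/41) = +1 → QR.
(40/41) = +1 → QR.
Total quadratic residues among the 6: 5.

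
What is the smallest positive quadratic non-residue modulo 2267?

2

(2/2267) = −1, so 2 is the smallest positive non-residue mod 2267.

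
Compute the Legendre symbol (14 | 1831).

-1

Pull out 2: since 1831 ≡ 7 (mod 8), (2/1831) = +1.
Reciprocity: 7 ≡ 3 and 1831 ≡ 3 (mod 4), so (7/1831) = −(1831/7).
Reduce top mod 7: now compute (4/7).
Pull out 2^2: since 7 ≡ 7 (mod 8), (2/7) = +1, so (2/7)^2 = +1.
Reached (1/7) = 1. Collecting the sign flips along the way, the symbol is -1.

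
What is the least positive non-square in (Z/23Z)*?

5

(2/23) = +1, so 2 is a residue.
(3/23) = +1, so 3 is a residue.
(4/23) = +1, so 4 is a residue.
(5/23) = −1, so 5 is the smallest positive non-residue mod 23.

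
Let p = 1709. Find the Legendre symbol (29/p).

-1

Reciprocity: 29 ≡ 1 and 1709 ≡ 1 (mod 4), so (29/1709) = +(1709/29).
Reduce top mod 29: now compute (27/29).
Reciprocity: 27 ≡ 3 and 29 ≡ 1 (mod 4), so (27/29) = +(29/27).
Reduce top mod 27: now compute (2/27).
Pull out 2: since 27 ≡ 3 (mod 8), (2/27) = -1.
Reached (1/27) = 1. Collecting the sign flips along the way, the symbol is -1.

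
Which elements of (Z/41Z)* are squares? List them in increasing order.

1,2,4,5,8,9,10,16,18,20,21,23,25,31,32,33,36,37,39,40

Square k = 1,…,20 (k and 41−k give the same square):
1²=1, 2²=4, 3²=9, 4²=16, 5²=25, 6²=36, 7²≡8, 8²≡23, 9²≡40, 10²≡18, 11²≡39, 12²≡21, 13²≡5, 14²≡32, 15²≡20, 16²≡10, 17²≡2, 18²≡37, 19²≡33, 20²≡31 (mod 41).
So the quadratic residues mod 41 are {1, 2, 4, 5, 8, 9, 10, 16, 18, 20, 21, 23, 25, 31, 32, 33, 36, 37, 39, 40}.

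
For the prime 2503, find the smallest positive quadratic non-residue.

3

(2/2503) = +1, so 2 is a residue.
(3/2503) = −1, so 3 is the smallest positive non-residue mod 2503.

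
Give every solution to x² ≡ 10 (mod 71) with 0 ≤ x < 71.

9, 62

Since 71 ≡ 3 (mod 4), a square root of 10 is 10^((71+1)/4) = 10^18 mod 71.
Repeated squaring: 10^2≡29, 10^4≡60, 10^8≡50, 10^16≡15 (mod 71).
10^18 = 10^(16+2) ≡ 9 (mod 71).
Check: 9² = 81 ≡ 10 (mod 71). The two roots are 9 and 62.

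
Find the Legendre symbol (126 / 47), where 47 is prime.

1

First reduce: 126 ≡ 32 (mod 47).
Pull out 2^5: since 47 ≡ 7 (mod 8), (2/47) = +1, so (2/47)^5 = +1.
Reached (1/47) = 1. Collecting the sign flips along the way, the symbol is +1.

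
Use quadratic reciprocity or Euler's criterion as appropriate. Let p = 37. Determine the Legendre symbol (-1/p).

Euler's criterion: (-1/37) ≡ 36^18 (mod 37).
36^2 ≡ 1 (mod 37)
36^4 ≡ 1 (mod 37)
36^8 ≡ 1 (mod 37)
36^16 ≡ 1 (mod 37)
36^18 = 36^(16+2) ≡ 1 (mod 37).
Result is 1, so (-1/37) = 1.

1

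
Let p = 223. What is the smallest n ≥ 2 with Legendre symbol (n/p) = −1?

3

(2/223) = +1, so 2 is a residue.
(3/223) = −1, so 3 is the smallest positive non-residue mod 223.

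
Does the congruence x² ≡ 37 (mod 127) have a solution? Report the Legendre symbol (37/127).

1

Euler's criterion: (37/127) ≡ 37^63 (mod 127).
37^2 ≡ 99 (mod 127)
37^4 ≡ 22 (mod 127)
37^8 ≡ 103 (mod 127)
37^16 ≡ 68 (mod 127)
37^32 ≡ 52 (mod 127)
37^63 = 37^(32+16+8+4+2+1) ≡ 1 (mod 127).
Result is 1, so (37/127) = 1.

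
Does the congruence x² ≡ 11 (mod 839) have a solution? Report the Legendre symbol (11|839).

Reciprocity: 11 ≡ 3 and 839 ≡ 3 (mod 4), so (11/839) = −(839/11).
Reduce top mod 11: now compute (3/11).
Reciprocity: 3 ≡ 3 and 11 ≡ 3 (mod 4), so (3/11) = −(11/3).
Reduce top mod 3: now compute (2/3).
Pull out 2: since 3 ≡ 3 (mod 8), (2/3) = -1.
Reached (1/3) = 1. Collecting the sign flips along the way, the symbol is -1.

-1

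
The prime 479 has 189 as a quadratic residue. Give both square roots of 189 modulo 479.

Since 479 ≡ 3 (mod 4), a square root of 189 is 189^((479+1)/4) = 189^120 mod 479.
Repeated squaring: 189^2≡275, 189^4≡422, 189^8≡375, 189^16≡278, 189^32≡165, 189^64≡401 (mod 479).
189^120 = 189^(64+32+16+8) ≡ 181 (mod 479).
Check: 181² = 32761 ≡ 189 (mod 479). The two roots are 181 and 298.

181, 298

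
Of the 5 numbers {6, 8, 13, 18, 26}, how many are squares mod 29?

2

(6/29) = +1 → QR.
(8/29) = -1 → non-residue.
(13/29) = +1 → QR.
(18/29) = -1 → non-residue.
(26/29) = -1 → non-residue.
Total quadratic residues among the 5: 2.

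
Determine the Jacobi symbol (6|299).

-1

Pull out 2: since 299 ≡ 3 (mod 8), (2/299) = -1.
Reciprocity: 3 ≡ 3 and 299 ≡ 3 (mod 4), so (3/299) = −(299/3).
Reduce top mod 3: now compute (2/3).
Pull out 2: since 3 ≡ 3 (mod 8), (2/3) = -1.
Reached (1/3) = 1. Collecting the sign flips along the way, the symbol is -1.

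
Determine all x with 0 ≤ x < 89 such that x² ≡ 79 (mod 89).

89 ≡ 1 (mod 4), so we find a root by search.
Trying successive values, 41² = 1681 ≡ 79 (mod 89). The other root is 89 − 41 = 48.

41, 48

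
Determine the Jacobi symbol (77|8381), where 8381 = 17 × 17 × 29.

-1

Reciprocity: 77 ≡ 1 and 8381 ≡ 1 (mod 4), so (77/8381) = +(8381/77).
Reduce top mod 77: now compute (65/77).
Reciprocity: 65 ≡ 1 and 77 ≡ 1 (mod 4), so (65/77) = +(77/65).
Reduce top mod 65: now compute (12/65).
Pull out 2^2: since 65 ≡ 1 (mod 8), (2/65) = +1, so (2/65)^2 = +1.
Reciprocity: 3 ≡ 3 and 65 ≡ 1 (mod 4), so (3/65) = +(65/3).
Reduce top mod 3: now compute (2/3).
Pull out 2: since 3 ≡ 3 (mod 8), (2/3) = -1.
Reached (1/3) = 1. Collecting the sign flips along the way, the symbol is -1.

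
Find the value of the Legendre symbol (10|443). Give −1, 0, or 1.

Pull out 2: since 443 ≡ 3 (mod 8), (2/443) = -1.
Reciprocity: 5 ≡ 1 and 443 ≡ 3 (mod 4), so (5/443) = +(443/5).
Reduce top mod 5: now compute (3/5).
Reciprocity: 3 ≡ 3 and 5 ≡ 1 (mod 4), so (3/5) = +(5/3).
Reduce top mod 3: now compute (2/3).
Pull out 2: since 3 ≡ 3 (mod 8), (2/3) = -1.
Reached (1/3) = 1. Collecting the sign flips along the way, the symbol is +1.

1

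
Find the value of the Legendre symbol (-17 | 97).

Euler's criterion: (-17/97) ≡ 80^48 (mod 97).
80^2 ≡ 95 (mod 97)
80^4 ≡ 4 (mod 97)
80^8 ≡ 16 (mod 97)
80^16 ≡ 62 (mod 97)
80^32 ≡ 61 (mod 97)
80^48 = 80^(32+16) ≡ 96 (mod 97).
Result is 96 ≡ −1, so (-17/97) = −1.

-1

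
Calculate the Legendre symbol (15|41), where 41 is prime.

-1

Reciprocity: 15 ≡ 3 and 41 ≡ 1 (mod 4), so (15/41) = +(41/15).
Reduce top mod 15: now compute (11/15).
Reciprocity: 11 ≡ 3 and 15 ≡ 3 (mod 4), so (11/15) = −(15/11).
Reduce top mod 11: now compute (4/11).
Pull out 2^2: since 11 ≡ 3 (mod 8), (2/11) = -1, so (2/11)^2 = +1.
Reached (1/11) = 1. Collecting the sign flips along the way, the symbol is -1.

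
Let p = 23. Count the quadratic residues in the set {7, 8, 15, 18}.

(7/23) = -1 → non-residue.
(8/23) = +1 → QR.
(15/23) = -1 → non-residue.
(18/23) = +1 → QR.
Total quadratic residues among the 4: 2.

2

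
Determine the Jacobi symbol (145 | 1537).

0

Reciprocity: 145 ≡ 1 and 1537 ≡ 1 (mod 4), so (145/1537) = +(1537/145).
Reduce top mod 145: now compute (87/145).
Reciprocity: 87 ≡ 3 and 145 ≡ 1 (mod 4), so (87/145) = +(145/87).
Reduce top mod 87: now compute (58/87).
Pull out 2: since 87 ≡ 7 (mod 8), (2/87) = +1.
Reciprocity: 29 ≡ 1 and 87 ≡ 3 (mod 4), so (29/87) = +(87/29).
Reduce top mod 29: now compute (0/29).
Top reduces to 0: gcd > 1, so the symbol is 0.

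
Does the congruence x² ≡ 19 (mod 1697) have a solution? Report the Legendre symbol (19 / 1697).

Reciprocity: 19 ≡ 3 and 1697 ≡ 1 (mod 4), so (19/1697) = +(1697/19).
Reduce top mod 19: now compute (6/19).
Pull out 2: since 19 ≡ 3 (mod 8), (2/19) = -1.
Reciprocity: 3 ≡ 3 and 19 ≡ 3 (mod 4), so (3/19) = −(19/3).
Reduce top mod 3: now compute (1/3).
Reached (1/3) = 1. Collecting the sign flips along the way, the symbol is +1.

1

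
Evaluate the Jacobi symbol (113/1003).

1

Reciprocity: 113 ≡ 1 and 1003 ≡ 3 (mod 4), so (113/1003) = +(1003/113).
Reduce top mod 113: now compute (99/113).
Reciprocity: 99 ≡ 3 and 113 ≡ 1 (mod 4), so (99/113) = +(113/99).
Reduce top mod 99: now compute (14/99).
Pull out 2: since 99 ≡ 3 (mod 8), (2/99) = -1.
Reciprocity: 7 ≡ 3 and 99 ≡ 3 (mod 4), so (7/99) = −(99/7).
Reduce top mod 7: now compute (1/7).
Reached (1/7) = 1. Collecting the sign flips along the way, the symbol is +1.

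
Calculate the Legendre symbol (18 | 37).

Pull out 2: since 37 ≡ 5 (mod 8), (2/37) = -1.
Reciprocity: 9 ≡ 1 and 37 ≡ 1 (mod 4), so (9/37) = +(37/9).
Reduce top mod 9: now compute (1/9).
Reached (1/9) = 1. Collecting the sign flips along the way, the symbol is -1.

-1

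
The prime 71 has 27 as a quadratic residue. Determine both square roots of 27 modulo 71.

Since 71 ≡ 3 (mod 4), a square root of 27 is 27^((71+1)/4) = 27^18 mod 71.
Repeated squaring: 27^2≡19, 27^4≡6, 27^8≡36, 27^16≡18 (mod 71).
27^18 = 27^(16+2) ≡ 58 (mod 71).
Check: 58² = 3364 ≡ 27 (mod 71). The two roots are 13 and 58.

13, 58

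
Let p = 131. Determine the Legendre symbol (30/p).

-1

Euler's criterion: (30/131) ≡ 30^65 (mod 131).
30^2 ≡ 114 (mod 131)
30^4 ≡ 27 (mod 131)
30^8 ≡ 74 (mod 131)
30^16 ≡ 105 (mod 131)
30^32 ≡ 21 (mod 131)
30^64 ≡ 48 (mod 131)
30^65 = 30^(64+1) ≡ 130 (mod 131).
Result is 130 ≡ −1, so (30/131) = −1.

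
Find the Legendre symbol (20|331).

1

Pull out 2^2: since 331 ≡ 3 (mod 8), (2/331) = -1, so (2/331)^2 = +1.
Reciprocity: 5 ≡ 1 and 331 ≡ 3 (mod 4), so (5/331) = +(331/5).
Reduce top mod 5: now compute (1/5).
Reached (1/5) = 1. Collecting the sign flips along the way, the symbol is +1.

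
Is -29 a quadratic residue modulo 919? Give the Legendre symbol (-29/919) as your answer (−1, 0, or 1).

-1

Euler's criterion: (-29/919) ≡ 890^459 (mod 919).
890^2 ≡ 841 (mod 919)
890^4 ≡ 570 (mod 919)
890^8 ≡ 493 (mod 919)
890^16 ≡ 433 (mod 919)
890^32 ≡ 13 (mod 919)
890^64 ≡ 169 (mod 919)
890^128 ≡ 72 (mod 919)
890^256 ≡ 589 (mod 919)
890^459 = 890^(256+128+64+8+2+1) ≡ 918 (mod 919).
Result is 918 ≡ −1, so (-29/919) = −1.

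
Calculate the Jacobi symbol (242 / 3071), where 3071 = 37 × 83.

Pull out 2: since 3071 ≡ 7 (mod 8), (2/3071) = +1.
Reciprocity: 121 ≡ 1 and 3071 ≡ 3 (mod 4), so (121/3071) = +(3071/121).
Reduce top mod 121: now compute (46/121).
Pull out 2: since 121 ≡ 1 (mod 8), (2/121) = +1.
Reciprocity: 23 ≡ 3 and 121 ≡ 1 (mod 4), so (23/121) = +(121/23).
Reduce top mod 23: now compute (6/23).
Pull out 2: since 23 ≡ 7 (mod 8), (2/23) = +1.
Reciprocity: 3 ≡ 3 and 23 ≡ 3 (mod 4), so (3/23) = −(23/3).
Reduce top mod 3: now compute (2/3).
Pull out 2: since 3 ≡ 3 (mod 8), (2/3) = -1.
Reached (1/3) = 1. Collecting the sign flips along the way, the symbol is +1.

1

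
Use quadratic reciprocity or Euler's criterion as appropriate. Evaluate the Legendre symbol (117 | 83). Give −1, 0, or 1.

-1

First reduce: 117 ≡ 34 (mod 83).
Pull out 2: since 83 ≡ 3 (mod 8), (2/83) = -1.
Reciprocity: 17 ≡ 1 and 83 ≡ 3 (mod 4), so (17/83) = +(83/17).
Reduce top mod 17: now compute (15/17).
Reciprocity: 15 ≡ 3 and 17 ≡ 1 (mod 4), so (15/17) = +(17/15).
Reduce top mod 15: now compute (2/15).
Pull out 2: since 15 ≡ 7 (mod 8), (2/15) = +1.
Reached (1/15) = 1. Collecting the sign flips along the way, the symbol is -1.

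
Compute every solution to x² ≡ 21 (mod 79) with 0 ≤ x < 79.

Since 79 ≡ 3 (mod 4), a square root of 21 is 21^((79+1)/4) = 21^20 mod 79.
Repeated squaring: 21^2≡46, 21^4≡62, 21^8≡52, 21^16≡18 (mod 79).
21^20 = 21^(16+4) ≡ 10 (mod 79).
Check: 10² = 100 ≡ 21 (mod 79). The two roots are 10 and 69.

10, 69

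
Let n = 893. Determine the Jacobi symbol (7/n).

1

Reciprocity: 7 ≡ 3 and 893 ≡ 1 (mod 4), so (7/893) = +(893/7).
Reduce top mod 7: now compute (4/7).
Pull out 2^2: since 7 ≡ 7 (mod 8), (2/7) = +1, so (2/7)^2 = +1.
Reached (1/7) = 1. Collecting the sign flips along the way, the symbol is +1.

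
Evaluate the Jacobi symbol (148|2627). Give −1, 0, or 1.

0

Pull out 2^2: since 2627 ≡ 3 (mod 8), (2/2627) = -1, so (2/2627)^2 = +1.
Reciprocity: 37 ≡ 1 and 2627 ≡ 3 (mod 4), so (37/2627) = +(2627/37).
Reduce top mod 37: now compute (0/37).
Top reduces to 0: gcd > 1, so the symbol is 0.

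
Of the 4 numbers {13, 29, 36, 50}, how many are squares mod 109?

(13/109) = -1 → non-residue.
(29/109) = +1 → QR.
(36/109) = +1 → QR.
(50/109) = -1 → non-residue.
Total quadratic residues among the 4: 2.

2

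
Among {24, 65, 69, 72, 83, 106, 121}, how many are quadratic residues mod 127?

(24/127) = -1 → non-residue.
(65/127) = -1 → non-residue.
(69/127) = +1 → QR.
(72/127) = +1 → QR.
(83/127) = -1 → non-residue.
(106/127) = -1 → non-residue.
(121/127) = +1 → QR.
Total quadratic residues among the 7: 3.

3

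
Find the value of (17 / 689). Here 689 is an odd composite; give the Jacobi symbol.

Reciprocity: 17 ≡ 1 and 689 ≡ 1 (mod 4), so (17/689) = +(689/17).
Reduce top mod 17: now compute (9/17).
Reciprocity: 9 ≡ 1 and 17 ≡ 1 (mod 4), so (9/17) = +(17/9).
Reduce top mod 9: now compute (8/9).
Pull out 2^3: since 9 ≡ 1 (mod 8), (2/9) = +1, so (2/9)^3 = +1.
Reached (1/9) = 1. Collecting the sign flips along the way, the symbol is +1.

1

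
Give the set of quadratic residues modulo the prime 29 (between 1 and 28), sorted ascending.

Square k = 1,…,14 (k and 29−k give the same square):
1²=1, 2²=4, 3²=9, 4²=16, 5²=25, 6²≡7, 7²≡20, 8²≡6, 9²≡23, 10²≡13, 11²≡5, 12²≡28, 13²≡24, 14²≡22 (mod 29).
So the quadratic residues mod 29 are {1, 4, 5, 6, 7, 9, 13, 16, 20, 22, 23, 24, 25, 28}.

1, 4, 5, 6, 7, 9, 13, 16, 20, 22, 23, 24, 25, 28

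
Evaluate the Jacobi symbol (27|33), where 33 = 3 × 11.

0

Reciprocity: 27 ≡ 3 and 33 ≡ 1 (mod 4), so (27/33) = +(33/27).
Reduce top mod 27: now compute (6/27).
Pull out 2: since 27 ≡ 3 (mod 8), (2/27) = -1.
Reciprocity: 3 ≡ 3 and 27 ≡ 3 (mod 4), so (3/27) = −(27/3).
Reduce top mod 3: now compute (0/3).
Top reduces to 0: gcd > 1, so the symbol is 0.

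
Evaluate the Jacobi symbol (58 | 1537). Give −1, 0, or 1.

0

Pull out 2: since 1537 ≡ 1 (mod 8), (2/1537) = +1.
Reciprocity: 29 ≡ 1 and 1537 ≡ 1 (mod 4), so (29/1537) = +(1537/29).
Reduce top mod 29: now compute (0/29).
Top reduces to 0: gcd > 1, so the symbol is 0.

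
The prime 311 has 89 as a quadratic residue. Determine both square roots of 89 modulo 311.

Since 311 ≡ 3 (mod 4), a square root of 89 is 89^((311+1)/4) = 89^78 mod 311.
Repeated squaring: 89^2≡146, 89^4≡168, 89^8≡234, 89^16≡20, 89^32≡89, 89^64≡146 (mod 311).
89^78 = 89^(64+8+4+2) ≡ 20 (mod 311).
Check: 20² = 400 ≡ 89 (mod 311). The two roots are 20 and 291.

20, 291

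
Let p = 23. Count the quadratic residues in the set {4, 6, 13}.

3

(4/23) = +1 → QR.
(6/23) = +1 → QR.
(13/23) = +1 → QR.
Total quadratic residues among the 3: 3.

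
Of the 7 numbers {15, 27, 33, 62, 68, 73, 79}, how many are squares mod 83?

3

(15/83) = -1 → non-residue.
(27/83) = +1 → QR.
(33/83) = +1 → QR.
(62/83) = -1 → non-residue.
(68/83) = +1 → QR.
(73/83) = -1 → non-residue.
(79/83) = -1 → non-residue.
Total quadratic residues among the 7: 3.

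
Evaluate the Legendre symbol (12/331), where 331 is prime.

Pull out 2^2: since 331 ≡ 3 (mod 8), (2/331) = -1, so (2/331)^2 = +1.
Reciprocity: 3 ≡ 3 and 331 ≡ 3 (mod 4), so (3/331) = −(331/3).
Reduce top mod 3: now compute (1/3).
Reached (1/3) = 1. Collecting the sign flips along the way, the symbol is -1.

-1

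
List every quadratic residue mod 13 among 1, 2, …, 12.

1,3,4,9,10,12

Square k = 1,…,6 (k and 13−k give the same square):
1²=1, 2²=4, 3²=9, 4²≡3, 5²≡12, 6²≡10 (mod 13).
So the quadratic residues mod 13 are {1, 3, 4, 9, 10, 12}.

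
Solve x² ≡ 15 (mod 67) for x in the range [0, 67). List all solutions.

22, 45

Since 67 ≡ 3 (mod 4), a square root of 15 is 15^((67+1)/4) = 15^17 mod 67.
Repeated squaring: 15^2≡24, 15^4≡40, 15^8≡59, 15^16≡64 (mod 67).
15^17 = 15^(16+1) ≡ 22 (mod 67).
Check: 22² = 484 ≡ 15 (mod 67). The two roots are 22 and 45.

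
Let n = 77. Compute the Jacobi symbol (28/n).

0

Pull out 2^2: since 77 ≡ 5 (mod 8), (2/77) = -1, so (2/77)^2 = +1.
Reciprocity: 7 ≡ 3 and 77 ≡ 1 (mod 4), so (7/77) = +(77/7).
Reduce top mod 7: now compute (0/7).
Top reduces to 0: gcd > 1, so the symbol is 0.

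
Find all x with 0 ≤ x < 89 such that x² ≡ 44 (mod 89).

89 ≡ 1 (mod 4), so we find a root by search.
Trying successive values, 20² = 400 ≡ 44 (mod 89). The other root is 89 − 20 = 69.

20, 69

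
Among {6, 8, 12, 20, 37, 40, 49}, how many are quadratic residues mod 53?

(6/53) = +1 → QR.
(8/53) = -1 → non-residue.
(12/53) = -1 → non-residue.
(20/53) = -1 → non-residue.
(37/53) = +1 → QR.
(40/53) = +1 → QR.
(49/53) = +1 → QR.
Total quadratic residues among the 7: 4.

4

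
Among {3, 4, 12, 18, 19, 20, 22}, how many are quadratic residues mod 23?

(3/23) = +1 → QR.
(4/23) = +1 → QR.
(12/23) = +1 → QR.
(18/23) = +1 → QR.
(19/23) = -1 → non-residue.
(20/23) = -1 → non-residue.
(22/23) = -1 → non-residue.
Total quadratic residues among the 7: 4.

4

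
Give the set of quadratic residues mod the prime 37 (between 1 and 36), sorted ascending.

1 3 4 7 9 10 11 12 16 21 25 26 27 28 30 33 34 36

Square k = 1,…,18 (k and 37−k give the same square):
1²=1, 2²=4, 3²=9, 4²=16, 5²=25, 6²=36, 7²≡12, 8²≡27, 9²≡7, 10²≡26, 11²≡10, 12²≡33, 13²≡21, 14²≡11, 15²≡3, 16²≡34, 17²≡30, 18²≡28 (mod 37).
So the quadratic residues mod 37 are {1, 3, 4, 7, 9, 10, 11, 12, 16, 21, 25, 26, 27, 28, 30, 33, 34, 36}.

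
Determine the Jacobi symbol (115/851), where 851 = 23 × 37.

Reciprocity: 115 ≡ 3 and 851 ≡ 3 (mod 4), so (115/851) = −(851/115).
Reduce top mod 115: now compute (46/115).
Pull out 2: since 115 ≡ 3 (mod 8), (2/115) = -1.
Reciprocity: 23 ≡ 3 and 115 ≡ 3 (mod 4), so (23/115) = −(115/23).
Reduce top mod 23: now compute (0/23).
Top reduces to 0: gcd > 1, so the symbol is 0.

0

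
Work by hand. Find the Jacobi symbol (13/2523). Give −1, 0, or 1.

1

Reciprocity: 13 ≡ 1 and 2523 ≡ 3 (mod 4), so (13/2523) = +(2523/13).
Reduce top mod 13: now compute (1/13).
Reached (1/13) = 1. Collecting the sign flips along the way, the symbol is +1.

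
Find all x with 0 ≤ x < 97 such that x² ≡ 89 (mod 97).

97 ≡ 1 (mod 4), so we find a root by search.
Trying successive values, 34² = 1156 ≡ 89 (mod 97). The other root is 97 − 34 = 63.

34, 63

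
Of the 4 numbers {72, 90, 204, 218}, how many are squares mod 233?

3

(72/233) = +1 → QR.
(90/233) = -1 → non-residue.
(204/233) = +1 → QR.
(218/233) = +1 → QR.
Total quadratic residues among the 4: 3.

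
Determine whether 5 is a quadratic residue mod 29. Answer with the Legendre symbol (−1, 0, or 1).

1

Euler's criterion: (5/29) ≡ 5^14 (mod 29).
5^2 ≡ 25 (mod 29)
5^4 ≡ 16 (mod 29)
5^8 ≡ 24 (mod 29)
5^14 = 5^(8+4+2) ≡ 1 (mod 29).
Result is 1, so (5/29) = 1.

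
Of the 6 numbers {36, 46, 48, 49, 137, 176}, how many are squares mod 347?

6

(36/347) = +1 → QR.
(46/347) = +1 → QR.
(48/347) = +1 → QR.
(49/347) = +1 → QR.
(137/347) = +1 → QR.
(176/347) = +1 → QR.
Total quadratic residues among the 6: 6.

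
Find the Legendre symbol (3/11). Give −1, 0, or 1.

Reciprocity: 3 ≡ 3 and 11 ≡ 3 (mod 4), so (3/11) = −(11/3).
Reduce top mod 3: now compute (2/3).
Pull out 2: since 3 ≡ 3 (mod 8), (2/3) = -1.
Reached (1/3) = 1. Collecting the sign flips along the way, the symbol is +1.

1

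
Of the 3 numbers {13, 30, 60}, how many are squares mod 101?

(13/101) = +1 → QR.
(30/101) = +1 → QR.
(60/101) = -1 → non-residue.
Total quadratic residues among the 3: 2.

2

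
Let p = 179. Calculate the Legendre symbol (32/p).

Pull out 2^5: since 179 ≡ 3 (mod 8), (2/179) = -1, so (2/179)^5 = -1.
Reached (1/179) = 1. Collecting the sign flips along the way, the symbol is -1.

-1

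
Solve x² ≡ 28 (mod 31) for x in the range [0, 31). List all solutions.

11, 20

Since 31 ≡ 3 (mod 4), a square root of 28 is 28^((31+1)/4) = 28^8 mod 31.
Repeated squaring: 28^2≡9, 28^4≡19, 28^8≡20 (mod 31).
28^8 = 28^(8) ≡ 20 (mod 31).
Check: 20² = 400 ≡ 28 (mod 31). The two roots are 11 and 20.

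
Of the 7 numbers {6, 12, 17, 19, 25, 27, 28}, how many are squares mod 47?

6

(6/47) = +1 → QR.
(12/47) = +1 → QR.
(17/47) = +1 → QR.
(19/47) = -1 → non-residue.
(25/47) = +1 → QR.
(27/47) = +1 → QR.
(28/47) = +1 → QR.
Total quadratic residues among the 7: 6.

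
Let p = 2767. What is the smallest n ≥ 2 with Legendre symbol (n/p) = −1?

(2/2767) = +1, so 2 is a residue.
(3/2767) = −1, so 3 is the smallest positive non-residue mod 2767.

3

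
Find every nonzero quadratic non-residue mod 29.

Square k = 1,…,14 (k and 29−k give the same square):
1²=1, 2²=4, 3²=9, 4²=16, 5²=25, 6²≡7, 7²≡20, 8²≡6, 9²≡23, 10²≡13, 11²≡5, 12²≡28, 13²≡24, 14²≡22 (mod 29).
The residues are {1, 4, 5, 6, 7, 9, 13, 16, 20, 22, 23, 24, 25, 28}; the non-residues are the remaining 14 nonzero classes.

2, 3, 8, 10, 11, 12, 14, 15, 17, 18, 19, 21, 26, 27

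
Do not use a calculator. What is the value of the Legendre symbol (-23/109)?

First reduce: -23 ≡ 86 (mod 109).
Pull out 2: since 109 ≡ 5 (mod 8), (2/109) = -1.
Reciprocity: 43 ≡ 3 and 109 ≡ 1 (mod 4), so (43/109) = +(109/43).
Reduce top mod 43: now compute (23/43).
Reciprocity: 23 ≡ 3 and 43 ≡ 3 (mod 4), so (23/43) = −(43/23).
Reduce top mod 23: now compute (20/23).
Pull out 2^2: since 23 ≡ 7 (mod 8), (2/23) = +1, so (2/23)^2 = +1.
Reciprocity: 5 ≡ 1 and 23 ≡ 3 (mod 4), so (5/23) = +(23/5).
Reduce top mod 5: now compute (3/5).
Reciprocity: 3 ≡ 3 and 5 ≡ 1 (mod 4), so (3/5) = +(5/3).
Reduce top mod 3: now compute (2/3).
Pull out 2: since 3 ≡ 3 (mod 8), (2/3) = -1.
Reached (1/3) = 1. Collecting the sign flips along the way, the symbol is -1.

-1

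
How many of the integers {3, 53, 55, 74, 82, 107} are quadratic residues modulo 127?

3

(3/127) = -1 → non-residue.
(53/127) = -1 → non-residue.
(55/127) = -1 → non-residue.
(74/127) = +1 → QR.
(82/127) = +1 → QR.
(107/127) = +1 → QR.
Total quadratic residues among the 6: 3.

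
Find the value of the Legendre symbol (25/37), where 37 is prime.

1

Reciprocity: 25 ≡ 1 and 37 ≡ 1 (mod 4), so (25/37) = +(37/25).
Reduce top mod 25: now compute (12/25).
Pull out 2^2: since 25 ≡ 1 (mod 8), (2/25) = +1, so (2/25)^2 = +1.
Reciprocity: 3 ≡ 3 and 25 ≡ 1 (mod 4), so (3/25) = +(25/3).
Reduce top mod 3: now compute (1/3).
Reached (1/3) = 1. Collecting the sign flips along the way, the symbol is +1.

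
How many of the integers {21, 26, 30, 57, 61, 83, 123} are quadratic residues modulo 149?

(21/149) = -1 → non-residue.
(26/149) = +1 → QR.
(30/149) = +1 → QR.
(57/149) = -1 → non-residue.
(61/149) = +1 → QR.
(83/149) = -1 → non-residue.
(123/149) = +1 → QR.
Total quadratic residues among the 7: 4.

4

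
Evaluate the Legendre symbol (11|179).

-1

Reciprocity: 11 ≡ 3 and 179 ≡ 3 (mod 4), so (11/179) = −(179/11).
Reduce top mod 11: now compute (3/11).
Reciprocity: 3 ≡ 3 and 11 ≡ 3 (mod 4), so (3/11) = −(11/3).
Reduce top mod 3: now compute (2/3).
Pull out 2: since 3 ≡ 3 (mod 8), (2/3) = -1.
Reached (1/3) = 1. Collecting the sign flips along the way, the symbol is -1.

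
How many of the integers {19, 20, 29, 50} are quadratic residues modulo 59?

3

(19/59) = +1 → QR.
(20/59) = +1 → QR.
(29/59) = +1 → QR.
(50/59) = -1 → non-residue.
Total quadratic residues among the 4: 3.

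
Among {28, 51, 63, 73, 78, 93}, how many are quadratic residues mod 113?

(28/113) = +1 → QR.
(51/113) = +1 → QR.
(63/113) = +1 → QR.
(73/113) = -1 → non-residue.
(78/113) = -1 → non-residue.
(93/113) = -1 → non-residue.
Total quadratic residues among the 6: 3.

3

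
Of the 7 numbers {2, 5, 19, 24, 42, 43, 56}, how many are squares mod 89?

3

(2/89) = +1 → QR.
(5/89) = +1 → QR.
(19/89) = -1 → non-residue.
(24/89) = -1 → non-residue.
(42/89) = +1 → QR.
(43/89) = -1 → non-residue.
(56/89) = -1 → non-residue.
Total quadratic residues among the 7: 3.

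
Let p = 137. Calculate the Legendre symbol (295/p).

-1

First reduce: 295 ≡ 21 (mod 137).
Reciprocity: 21 ≡ 1 and 137 ≡ 1 (mod 4), so (21/137) = +(137/21).
Reduce top mod 21: now compute (11/21).
Reciprocity: 11 ≡ 3 and 21 ≡ 1 (mod 4), so (11/21) = +(21/11).
Reduce top mod 11: now compute (10/11).
Pull out 2: since 11 ≡ 3 (mod 8), (2/11) = -1.
Reciprocity: 5 ≡ 1 and 11 ≡ 3 (mod 4), so (5/11) = +(11/5).
Reduce top mod 5: now compute (1/5).
Reached (1/5) = 1. Collecting the sign flips along the way, the symbol is -1.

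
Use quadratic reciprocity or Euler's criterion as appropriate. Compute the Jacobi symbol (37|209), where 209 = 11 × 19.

Reciprocity: 37 ≡ 1 and 209 ≡ 1 (mod 4), so (37/209) = +(209/37).
Reduce top mod 37: now compute (24/37).
Pull out 2^3: since 37 ≡ 5 (mod 8), (2/37) = -1, so (2/37)^3 = -1.
Reciprocity: 3 ≡ 3 and 37 ≡ 1 (mod 4), so (3/37) = +(37/3).
Reduce top mod 3: now compute (1/3).
Reached (1/3) = 1. Collecting the sign flips along the way, the symbol is -1.

-1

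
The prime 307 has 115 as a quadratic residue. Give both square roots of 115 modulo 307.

Since 307 ≡ 3 (mod 4), a square root of 115 is 115^((307+1)/4) = 115^77 mod 307.
Repeated squaring: 115^2≡24, 115^4≡269, 115^8≡216, 115^16≡299, 115^32≡64, 115^64≡105 (mod 307).
115^77 = 115^(64+8+4+1) ≡ 280 (mod 307).
Check: 280² = 78400 ≡ 115 (mod 307). The two roots are 27 and 280.

27, 280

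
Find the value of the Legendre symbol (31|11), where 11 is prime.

1

First reduce: 31 ≡ 9 (mod 11).
Reciprocity: 9 ≡ 1 and 11 ≡ 3 (mod 4), so (9/11) = +(11/9).
Reduce top mod 9: now compute (2/9).
Pull out 2: since 9 ≡ 1 (mod 8), (2/9) = +1.
Reached (1/9) = 1. Collecting the sign flips along the way, the symbol is +1.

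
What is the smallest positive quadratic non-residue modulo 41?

(2/41) = +1, so 2 is a residue.
(3/41) = −1, so 3 is the smallest positive non-residue mod 41.

3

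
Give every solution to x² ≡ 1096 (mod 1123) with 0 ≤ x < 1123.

Since 1123 ≡ 3 (mod 4), a square root of 1096 is 1096^((1123+1)/4) = 1096^281 mod 1123.
Repeated squaring: 1096^2≡729, 1096^4≡262, 1096^8≡141, 1096^16≡790, 1096^32≡835, 1096^64≡965, 1096^128≡258, 1096^256≡307 (mod 1123).
1096^281 = 1096^(256+16+8+1) ≡ 922 (mod 1123).
Check: 922² = 850084 ≡ 1096 (mod 1123). The two roots are 201 and 922.

201, 922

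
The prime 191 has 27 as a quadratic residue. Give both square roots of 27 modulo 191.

72, 119

Since 191 ≡ 3 (mod 4), a square root of 27 is 27^((191+1)/4) = 27^48 mod 191.
Repeated squaring: 27^2≡156, 27^4≡79, 27^8≡129, 27^16≡24, 27^32≡3 (mod 191).
27^48 = 27^(32+16) ≡ 72 (mod 191).
Check: 72² = 5184 ≡ 27 (mod 191). The two roots are 72 and 119.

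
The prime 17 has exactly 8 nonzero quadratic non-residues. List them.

3, 5, 6, 7, 10, 11, 12, 14

Square k = 1,…,8 (k and 17−k give the same square):
1²=1, 2²=4, 3²=9, 4²=16, 5²≡8, 6²≡2, 7²≡15, 8²≡13 (mod 17).
The residues are {1, 2, 4, 8, 9, 13, 15, 16}; the non-residues are the remaining 8 nonzero classes.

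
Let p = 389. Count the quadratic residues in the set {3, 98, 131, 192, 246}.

1

(3/389) = -1 → non-residue.
(98/389) = -1 → non-residue.
(131/389) = -1 → non-residue.
(192/389) = -1 → non-residue.
(246/389) = +1 → QR.
Total quadratic residues among the 5: 1.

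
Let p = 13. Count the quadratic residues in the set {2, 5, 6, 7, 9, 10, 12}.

3

(2/13) = -1 → non-residue.
(5/13) = -1 → non-residue.
(6/13) = -1 → non-residue.
(7/13) = -1 → non-residue.
(9/13) = +1 → QR.
(10/13) = +1 → QR.
(12/13) = +1 → QR.
Total quadratic residues among the 7: 3.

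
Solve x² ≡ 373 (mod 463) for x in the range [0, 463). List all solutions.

Since 463 ≡ 3 (mod 4), a square root of 373 is 373^((463+1)/4) = 373^116 mod 463.
Repeated squaring: 373^2≡229, 373^4≡122, 373^8≡68, 373^16≡457, 373^32≡36, 373^64≡370 (mod 463).
373^116 = 373^(64+32+16+4) ≡ 77 (mod 463).
Check: 77² = 5929 ≡ 373 (mod 463). The two roots are 77 and 386.

77, 386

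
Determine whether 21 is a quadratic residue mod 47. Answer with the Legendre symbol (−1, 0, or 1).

1

Euler's criterion: (21/47) ≡ 21^23 (mod 47).
21^2 ≡ 18 (mod 47)
21^4 ≡ 42 (mod 47)
21^8 ≡ 25 (mod 47)
21^16 ≡ 14 (mod 47)
21^23 = 21^(16+4+2+1) ≡ 1 (mod 47).
Result is 1, so (21/47) = 1.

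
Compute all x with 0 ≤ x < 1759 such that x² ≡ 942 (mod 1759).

329, 1430

Since 1759 ≡ 3 (mod 4), a square root of 942 is 942^((1759+1)/4) = 942^440 mod 1759.
Repeated squaring: 942^2≡828, 942^4≡1333, 942^8≡299, 942^16≡1451, 942^32≡1637, 942^64≡812, 942^128≡1478, 942^256≡1565 (mod 1759).
942^440 = 942^(256+128+32+16+8) ≡ 1430 (mod 1759).
Check: 1430² = 2044900 ≡ 942 (mod 1759). The two roots are 329 and 1430.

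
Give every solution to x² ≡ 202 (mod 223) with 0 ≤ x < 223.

Since 223 ≡ 3 (mod 4), a square root of 202 is 202^((223+1)/4) = 202^56 mod 223.
Repeated squaring: 202^2≡218, 202^4≡25, 202^8≡179, 202^16≡152, 202^32≡135 (mod 223).
202^56 = 202^(32+16+8) ≡ 47 (mod 223).
Check: 47² = 2209 ≡ 202 (mod 223). The two roots are 47 and 176.

47, 176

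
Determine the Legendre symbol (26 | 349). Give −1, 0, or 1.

Euler's criterion: (26/349) ≡ 26^174 (mod 349).
26^2 ≡ 327 (mod 349)
26^4 ≡ 135 (mod 349)
26^8 ≡ 77 (mod 349)
26^16 ≡ 345 (mod 349)
26^32 ≡ 16 (mod 349)
26^64 ≡ 256 (mod 349)
26^128 ≡ 273 (mod 349)
26^174 = 26^(128+32+8+4+2) ≡ 1 (mod 349).
Result is 1, so (26/349) = 1.

1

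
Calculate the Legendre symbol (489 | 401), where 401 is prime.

1

First reduce: 489 ≡ 88 (mod 401).
Pull out 2^3: since 401 ≡ 1 (mod 8), (2/401) = +1, so (2/401)^3 = +1.
Reciprocity: 11 ≡ 3 and 401 ≡ 1 (mod 4), so (11/401) = +(401/11).
Reduce top mod 11: now compute (5/11).
Reciprocity: 5 ≡ 1 and 11 ≡ 3 (mod 4), so (5/11) = +(11/5).
Reduce top mod 5: now compute (1/5).
Reached (1/5) = 1. Collecting the sign flips along the way, the symbol is +1.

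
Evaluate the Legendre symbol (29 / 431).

1

Euler's criterion: (29/431) ≡ 29^215 (mod 431).
29^2 ≡ 410 (mod 431)
29^4 ≡ 10 (mod 431)
29^8 ≡ 100 (mod 431)
29^16 ≡ 87 (mod 431)
29^32 ≡ 242 (mod 431)
29^64 ≡ 379 (mod 431)
29^128 ≡ 118 (mod 431)
29^215 = 29^(128+64+16+4+2+1) ≡ 1 (mod 431).
Result is 1, so (29/431) = 1.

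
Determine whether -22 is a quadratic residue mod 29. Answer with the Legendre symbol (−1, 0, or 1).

First reduce: -22 ≡ 7 (mod 29).
Reciprocity: 7 ≡ 3 and 29 ≡ 1 (mod 4), so (7/29) = +(29/7).
Reduce top mod 7: now compute (1/7).
Reached (1/7) = 1. Collecting the sign flips along the way, the symbol is +1.

1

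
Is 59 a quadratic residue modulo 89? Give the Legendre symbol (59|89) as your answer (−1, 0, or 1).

-1

Reciprocity: 59 ≡ 3 and 89 ≡ 1 (mod 4), so (59/89) = +(89/59).
Reduce top mod 59: now compute (30/59).
Pull out 2: since 59 ≡ 3 (mod 8), (2/59) = -1.
Reciprocity: 15 ≡ 3 and 59 ≡ 3 (mod 4), so (15/59) = −(59/15).
Reduce top mod 15: now compute (14/15).
Pull out 2: since 15 ≡ 7 (mod 8), (2/15) = +1.
Reciprocity: 7 ≡ 3 and 15 ≡ 3 (mod 4), so (7/15) = −(15/7).
Reduce top mod 7: now compute (1/7).
Reached (1/7) = 1. Collecting the sign flips along the way, the symbol is -1.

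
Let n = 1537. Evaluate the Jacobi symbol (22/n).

Pull out 2: since 1537 ≡ 1 (mod 8), (2/1537) = +1.
Reciprocity: 11 ≡ 3 and 1537 ≡ 1 (mod 4), so (11/1537) = +(1537/11).
Reduce top mod 11: now compute (8/11).
Pull out 2^3: since 11 ≡ 3 (mod 8), (2/11) = -1, so (2/11)^3 = -1.
Reached (1/11) = 1. Collecting the sign flips along the way, the symbol is -1.

-1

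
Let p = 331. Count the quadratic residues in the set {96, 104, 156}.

3

(96/331) = +1 → QR.
(104/331) = +1 → QR.
(156/331) = +1 → QR.
Total quadratic residues among the 3: 3.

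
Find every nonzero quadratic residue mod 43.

Square k = 1,…,21 (k and 43−k give the same square):
1²=1, 2²=4, 3²=9, 4²=16, 5²=25, 6²=36, 7²≡6, 8²≡21, 9²≡38, 10²≡14, 11²≡35, 12²≡15, 13²≡40, 14²≡24, 15²≡10, 16²≡41, 17²≡31, 18²≡23, 19²≡17, 20²≡13, 21²≡11 (mod 43).
So the quadratic residues mod 43 are {1, 4, 6, 9, 10, 11, 13, 14, 15, 16, 17, 21, 23, 24, 25, 31, 35, 36, 38, 40, 41}.

1,4,6,9,10,11,13,14,15,16,17,21,23,24,25,31,35,36,38,40,41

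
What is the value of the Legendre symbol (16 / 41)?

1

Pull out 2^4: since 41 ≡ 1 (mod 8), (2/41) = +1, so (2/41)^4 = +1.
Reached (1/41) = 1. Collecting the sign flips along the way, the symbol is +1.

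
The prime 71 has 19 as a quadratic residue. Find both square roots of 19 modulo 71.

Since 71 ≡ 3 (mod 4), a square root of 19 is 19^((71+1)/4) = 19^18 mod 71.
Repeated squaring: 19^2≡6, 19^4≡36, 19^8≡18, 19^16≡40 (mod 71).
19^18 = 19^(16+2) ≡ 27 (mod 71).
Check: 27² = 729 ≡ 19 (mod 71). The two roots are 27 and 44.

27, 44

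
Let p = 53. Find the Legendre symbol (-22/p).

Euler's criterion: (-22/53) ≡ 31^26 (mod 53).
31^2 ≡ 7 (mod 53)
31^4 ≡ 49 (mod 53)
31^8 ≡ 16 (mod 53)
31^16 ≡ 44 (mod 53)
31^26 = 31^(16+8+2) ≡ 52 (mod 53).
Result is 52 ≡ −1, so (-22/53) = −1.

-1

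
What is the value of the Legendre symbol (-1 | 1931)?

-1

First reduce: -1 ≡ 1930 (mod 1931).
Pull out 2: since 1931 ≡ 3 (mod 8), (2/1931) = -1.
Reciprocity: 965 ≡ 1 and 1931 ≡ 3 (mod 4), so (965/1931) = +(1931/965).
Reduce top mod 965: now compute (1/965).
Reached (1/965) = 1. Collecting the sign flips along the way, the symbol is -1.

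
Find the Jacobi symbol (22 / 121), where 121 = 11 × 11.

0

Pull out 2: since 121 ≡ 1 (mod 8), (2/121) = +1.
Reciprocity: 11 ≡ 3 and 121 ≡ 1 (mod 4), so (11/121) = +(121/11).
Reduce top mod 11: now compute (0/11).
Top reduces to 0: gcd > 1, so the symbol is 0.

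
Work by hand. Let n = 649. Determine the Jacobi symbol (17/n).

Reciprocity: 17 ≡ 1 and 649 ≡ 1 (mod 4), so (17/649) = +(649/17).
Reduce top mod 17: now compute (3/17).
Reciprocity: 3 ≡ 3 and 17 ≡ 1 (mod 4), so (3/17) = +(17/3).
Reduce top mod 3: now compute (2/3).
Pull out 2: since 3 ≡ 3 (mod 8), (2/3) = -1.
Reached (1/3) = 1. Collecting the sign flips along the way, the symbol is -1.

-1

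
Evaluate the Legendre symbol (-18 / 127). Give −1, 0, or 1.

Euler's criterion: (-18/127) ≡ 109^63 (mod 127).
109^2 ≡ 70 (mod 127)
109^4 ≡ 74 (mod 127)
109^8 ≡ 15 (mod 127)
109^16 ≡ 98 (mod 127)
109^32 ≡ 79 (mod 127)
109^63 = 109^(32+16+8+4+2+1) ≡ 126 (mod 127).
Result is 126 ≡ −1, so (-18/127) = −1.

-1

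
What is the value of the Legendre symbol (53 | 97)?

1

Reciprocity: 53 ≡ 1 and 97 ≡ 1 (mod 4), so (53/97) = +(97/53).
Reduce top mod 53: now compute (44/53).
Pull out 2^2: since 53 ≡ 5 (mod 8), (2/53) = -1, so (2/53)^2 = +1.
Reciprocity: 11 ≡ 3 and 53 ≡ 1 (mod 4), so (11/53) = +(53/11).
Reduce top mod 11: now compute (9/11).
Reciprocity: 9 ≡ 1 and 11 ≡ 3 (mod 4), so (9/11) = +(11/9).
Reduce top mod 9: now compute (2/9).
Pull out 2: since 9 ≡ 1 (mod 8), (2/9) = +1.
Reached (1/9) = 1. Collecting the sign flips along the way, the symbol is +1.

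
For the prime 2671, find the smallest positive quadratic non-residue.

3

(2/2671) = +1, so 2 is a residue.
(3/2671) = −1, so 3 is the smallest positive non-residue mod 2671.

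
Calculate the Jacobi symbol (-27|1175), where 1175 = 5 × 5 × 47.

First reduce: -27 ≡ 1148 (mod 1175).
Pull out 2^2: since 1175 ≡ 7 (mod 8), (2/1175) = +1, so (2/1175)^2 = +1.
Reciprocity: 287 ≡ 3 and 1175 ≡ 3 (mod 4), so (287/1175) = −(1175/287).
Reduce top mod 287: now compute (27/287).
Reciprocity: 27 ≡ 3 and 287 ≡ 3 (mod 4), so (27/287) = −(287/27).
Reduce top mod 27: now compute (17/27).
Reciprocity: 17 ≡ 1 and 27 ≡ 3 (mod 4), so (17/27) = +(27/17).
Reduce top mod 17: now compute (10/17).
Pull out 2: since 17 ≡ 1 (mod 8), (2/17) = +1.
Reciprocity: 5 ≡ 1 and 17 ≡ 1 (mod 4), so (5/17) = +(17/5).
Reduce top mod 5: now compute (2/5).
Pull out 2: since 5 ≡ 5 (mod 8), (2/5) = -1.
Reached (1/5) = 1. Collecting the sign flips along the way, the symbol is -1.

-1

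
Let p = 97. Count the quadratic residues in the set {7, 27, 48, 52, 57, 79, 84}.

3

(7/97) = -1 → non-residue.
(27/97) = +1 → QR.
(48/97) = +1 → QR.
(52/97) = -1 → non-residue.
(57/97) = -1 → non-residue.
(79/97) = +1 → QR.
(84/97) = -1 → non-residue.
Total quadratic residues among the 7: 3.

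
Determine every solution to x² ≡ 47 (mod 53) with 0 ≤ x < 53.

10, 43

53 ≡ 1 (mod 4), so we find a root by search.
Trying successive values, 10² = 100 ≡ 47 (mod 53). The other root is 53 − 10 = 43.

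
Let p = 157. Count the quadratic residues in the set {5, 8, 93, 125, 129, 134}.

(5/157) = -1 → non-residue.
(8/157) = -1 → non-residue.
(93/157) = +1 → QR.
(125/157) = -1 → non-residue.
(129/157) = -1 → non-residue.
(134/157) = -1 → non-residue.
Total quadratic residues among the 6: 1.

1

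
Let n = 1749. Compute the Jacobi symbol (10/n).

Pull out 2: since 1749 ≡ 5 (mod 8), (2/1749) = -1.
Reciprocity: 5 ≡ 1 and 1749 ≡ 1 (mod 4), so (5/1749) = +(1749/5).
Reduce top mod 5: now compute (4/5).
Pull out 2^2: since 5 ≡ 5 (mod 8), (2/5) = -1, so (2/5)^2 = +1.
Reached (1/5) = 1. Collecting the sign flips along the way, the symbol is -1.

-1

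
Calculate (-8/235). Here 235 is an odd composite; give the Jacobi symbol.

1

First reduce: -8 ≡ 227 (mod 235).
Reciprocity: 227 ≡ 3 and 235 ≡ 3 (mod 4), so (227/235) = −(235/227).
Reduce top mod 227: now compute (8/227).
Pull out 2^3: since 227 ≡ 3 (mod 8), (2/227) = -1, so (2/227)^3 = -1.
Reached (1/227) = 1. Collecting the sign flips along the way, the symbol is +1.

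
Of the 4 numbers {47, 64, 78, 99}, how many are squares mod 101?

(47/101) = +1 → QR.
(64/101) = +1 → QR.
(78/101) = +1 → QR.
(99/101) = -1 → non-residue.
Total quadratic residues among the 4: 3.

3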